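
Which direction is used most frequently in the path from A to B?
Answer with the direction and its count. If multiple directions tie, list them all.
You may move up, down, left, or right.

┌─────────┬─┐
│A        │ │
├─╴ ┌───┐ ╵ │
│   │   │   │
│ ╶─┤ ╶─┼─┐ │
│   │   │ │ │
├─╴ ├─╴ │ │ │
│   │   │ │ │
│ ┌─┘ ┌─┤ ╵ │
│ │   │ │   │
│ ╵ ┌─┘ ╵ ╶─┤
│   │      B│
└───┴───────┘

Directions: right, right, right, right, down, right, down, down, down, left, down, right
Counts: {'right': 6, 'down': 5, 'left': 1}
Most common: right (6 times)

Solution:

┌─────────┬─┐
│A → → → ↓│ │
├─╴ ┌───┐ ╵ │
│   │   │↳ ↓│
│ ╶─┤ ╶─┼─┐ │
│   │   │ │↓│
├─╴ ├─╴ │ │ │
│   │   │ │↓│
│ ┌─┘ ┌─┤ ╵ │
│ │   │ │↓ ↲│
│ ╵ ┌─┘ ╵ ╶─┤
│   │    ↳ B│
└───┴───────┘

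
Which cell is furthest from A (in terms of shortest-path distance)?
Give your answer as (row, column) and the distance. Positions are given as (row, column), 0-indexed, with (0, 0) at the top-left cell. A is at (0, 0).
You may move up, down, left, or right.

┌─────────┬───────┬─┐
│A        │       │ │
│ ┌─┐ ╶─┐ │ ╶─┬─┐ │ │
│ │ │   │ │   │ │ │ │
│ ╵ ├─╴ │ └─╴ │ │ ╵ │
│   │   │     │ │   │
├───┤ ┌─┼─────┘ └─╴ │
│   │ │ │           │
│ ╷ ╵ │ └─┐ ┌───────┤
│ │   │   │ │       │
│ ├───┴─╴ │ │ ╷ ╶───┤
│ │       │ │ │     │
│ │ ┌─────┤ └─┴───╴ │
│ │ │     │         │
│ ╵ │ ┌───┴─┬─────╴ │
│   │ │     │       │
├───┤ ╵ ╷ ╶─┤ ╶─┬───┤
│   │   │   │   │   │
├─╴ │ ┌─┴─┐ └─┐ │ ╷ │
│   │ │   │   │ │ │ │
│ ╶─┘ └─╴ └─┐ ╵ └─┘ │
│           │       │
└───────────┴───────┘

Computing BFS distances from A to all cells:
Furthest cell: (8, 0)
Distance: 54 steps

Path from A to the furthest cell:

┌─────────┬───────┬─┐
│A → → → ↓│↱ → → ↓│ │
│ ┌─┐ ╶─┐ │ ╶─┬─┐ │ │
│ │ │   │↓│↑ ↰│ │↓│ │
│ ╵ ├─╴ │ └─╴ │ │ ╵ │
│   │   │↳ → ↑│ │↳ ↓│
├───┤ ┌─┼─────┘ └─╴ │
│   │ │ │  ↓ ← ← ← ↲│
│ ╷ ╵ │ └─┐ ┌───────┤
│ │   │   │↓│       │
│ ├───┴─╴ │ │ ╷ ╶───┤
│ │       │↓│ │     │
│ │ ┌─────┤ └─┴───╴ │
│ │ │     │↳ → → → ↓│
│ ╵ │ ┌───┴─┬─────╴ │
│   │ │↓ ↰  │↓ ← ← ↲│
├───┤ ╵ ╷ ╶─┤ ╶─┬───┤
│B ↰│↓ ↲│↑ ↰│↳ ↓│   │
├─╴ │ ┌─┴─┐ └─┐ │ ╷ │
│↱ ↑│↓│   │↑ ↰│↓│ │ │
│ ╶─┘ └─╴ └─┐ ╵ └─┘ │
│↑ ← ↲      │↑ ↲    │
└───────────┴───────┘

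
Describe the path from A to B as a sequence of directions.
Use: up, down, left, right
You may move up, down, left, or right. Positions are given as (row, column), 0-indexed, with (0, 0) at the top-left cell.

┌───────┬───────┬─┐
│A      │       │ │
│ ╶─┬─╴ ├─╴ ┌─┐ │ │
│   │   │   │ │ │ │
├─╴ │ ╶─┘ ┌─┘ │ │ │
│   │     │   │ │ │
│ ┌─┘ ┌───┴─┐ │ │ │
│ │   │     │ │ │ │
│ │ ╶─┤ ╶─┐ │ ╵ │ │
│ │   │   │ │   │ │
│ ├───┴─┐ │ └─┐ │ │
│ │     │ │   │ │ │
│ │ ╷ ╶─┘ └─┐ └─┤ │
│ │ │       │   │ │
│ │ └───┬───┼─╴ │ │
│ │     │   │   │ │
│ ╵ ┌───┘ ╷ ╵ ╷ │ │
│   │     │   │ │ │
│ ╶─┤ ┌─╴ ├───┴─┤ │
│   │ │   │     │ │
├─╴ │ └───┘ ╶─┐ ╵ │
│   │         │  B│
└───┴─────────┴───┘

Finding the path and converting it to directions:
Path through cells: (0,0) → (1,0) → (1,1) → (2,1) → (2,0) → (3,0) → (4,0) → (5,0) → (6,0) → (7,0) → (8,0) → (8,1) → (7,1) → (6,1) → (5,1) → (5,2) → (6,2) → (6,3) → (6,4) → (5,4) → (4,4) → (4,3) → (3,3) → (3,4) → (3,5) → (4,5) → (5,5) → (5,6) → (6,6) → (6,7) → (7,7) → (7,6) → (8,6) → (8,5) → (7,5) → (7,4) → (8,4) → (8,3) → (8,2) → (9,2) → (10,2) → (10,3) → (10,4) → (10,5) → (9,5) → (9,6) → (9,7) → (10,7) → (10,8)
Directions: down, right, down, left, down, down, down, down, down, down, right, up, up, up, right, down, right, right, up, up, left, up, right, right, down, down, right, down, right, down, left, down, left, up, left, down, left, left, down, down, right, right, right, up, right, right, down, right

Solution:

┌───────┬───────┬─┐
│A      │       │ │
│ ╶─┬─╴ ├─╴ ┌─┐ │ │
│↳ ↓│   │   │ │ │ │
├─╴ │ ╶─┘ ┌─┘ │ │ │
│↓ ↲│     │   │ │ │
│ ┌─┘ ┌───┴─┐ │ │ │
│↓│   │↱ → ↓│ │ │ │
│ │ ╶─┤ ╶─┐ │ ╵ │ │
│↓│   │↑ ↰│↓│   │ │
│ ├───┴─┐ │ └─┐ │ │
│↓│↱ ↓  │↑│↳ ↓│ │ │
│ │ ╷ ╶─┘ └─┐ └─┤ │
│↓│↑│↳ → ↑  │↳ ↓│ │
│ │ └───┬───┼─╴ │ │
│↓│↑    │↓ ↰│↓ ↲│ │
│ ╵ ┌───┘ ╷ ╵ ╷ │ │
│↳ ↑│↓ ← ↲│↑ ↲│ │ │
│ ╶─┤ ┌─╴ ├───┴─┤ │
│   │↓│   │↱ → ↓│ │
├─╴ │ └───┘ ╶─┐ ╵ │
│   │↳ → → ↑  │↳ B│
└───┴─────────┴───┘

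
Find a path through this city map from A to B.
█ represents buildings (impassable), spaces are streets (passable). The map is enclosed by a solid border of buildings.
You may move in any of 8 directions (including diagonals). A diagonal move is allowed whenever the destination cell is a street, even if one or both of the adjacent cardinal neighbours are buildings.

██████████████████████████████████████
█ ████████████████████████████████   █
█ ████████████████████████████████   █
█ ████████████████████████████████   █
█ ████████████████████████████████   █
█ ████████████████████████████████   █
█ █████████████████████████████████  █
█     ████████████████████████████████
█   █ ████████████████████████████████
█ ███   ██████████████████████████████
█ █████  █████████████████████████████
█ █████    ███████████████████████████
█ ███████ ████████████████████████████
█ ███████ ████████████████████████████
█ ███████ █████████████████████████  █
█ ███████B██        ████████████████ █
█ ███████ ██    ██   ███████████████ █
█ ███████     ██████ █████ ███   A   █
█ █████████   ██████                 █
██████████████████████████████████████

Finding the shortest path from A to B:
Movement: 8-directional
Path length: 25 steps
Directions: left → left → left → down-left → left → left → left → left → left → left → left → left → up-left → up-left → left → up-left → left → left → left → left → down-left → down-left → left → up-left → up

Solution:

██████████████████████████████████████
█ ████████████████████████████████   █
█ ████████████████████████████████   █
█ ████████████████████████████████   █
█ ████████████████████████████████   █
█ ████████████████████████████████   █
█ █████████████████████████████████  █
█     ████████████████████████████████
█   █ ████████████████████████████████
█ ███   ██████████████████████████████
█ █████  █████████████████████████████
█ █████    ███████████████████████████
█ ███████ ████████████████████████████
█ ███████ ████████████████████████████
█ ███████ █████████████████████████  █
█ ███████B██ ↙←←←←  ████████████████ █
█ ███████↑██↙   ██↖← ███████████████ █
█ ███████ ↖←  ██████↖█████ ███↙←←A   █
█ █████████   ██████ ↖←←←←←←←←       █
██████████████████████████████████████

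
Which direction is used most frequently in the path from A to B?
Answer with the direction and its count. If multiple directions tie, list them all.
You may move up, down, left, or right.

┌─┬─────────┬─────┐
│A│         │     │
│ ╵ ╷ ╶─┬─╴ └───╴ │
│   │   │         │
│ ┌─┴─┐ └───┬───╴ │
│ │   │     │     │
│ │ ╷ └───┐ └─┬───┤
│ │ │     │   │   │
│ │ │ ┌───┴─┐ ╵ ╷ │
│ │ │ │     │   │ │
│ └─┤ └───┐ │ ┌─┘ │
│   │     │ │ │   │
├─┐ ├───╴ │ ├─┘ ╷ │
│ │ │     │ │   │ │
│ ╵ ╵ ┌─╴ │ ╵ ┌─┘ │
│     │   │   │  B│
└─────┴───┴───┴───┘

Directions: down, right, up, right, down, right, down, right, right, down, right, down, right, up, right, down, down, down, down
Counts: {'down': 9, 'right': 8, 'up': 2}
Most common: down (9 times)

Solution:

┌─┬─────────┬─────┐
│A│↱ ↓      │     │
│ ╵ ╷ ╶─┬─╴ └───╴ │
│↳ ↑│↳ ↓│         │
│ ┌─┴─┐ └───┬───╴ │
│ │   │↳ → ↓│     │
│ │ ╷ └───┐ └─┬───┤
│ │ │     │↳ ↓│↱ ↓│
│ │ │ ┌───┴─┐ ╵ ╷ │
│ │ │ │     │↳ ↑│↓│
│ └─┤ └───┐ │ ┌─┘ │
│   │     │ │ │  ↓│
├─┐ ├───╴ │ ├─┘ ╷ │
│ │ │     │ │   │↓│
│ ╵ ╵ ┌─╴ │ ╵ ┌─┘ │
│     │   │   │  B│
└─────┴───┴───┴───┘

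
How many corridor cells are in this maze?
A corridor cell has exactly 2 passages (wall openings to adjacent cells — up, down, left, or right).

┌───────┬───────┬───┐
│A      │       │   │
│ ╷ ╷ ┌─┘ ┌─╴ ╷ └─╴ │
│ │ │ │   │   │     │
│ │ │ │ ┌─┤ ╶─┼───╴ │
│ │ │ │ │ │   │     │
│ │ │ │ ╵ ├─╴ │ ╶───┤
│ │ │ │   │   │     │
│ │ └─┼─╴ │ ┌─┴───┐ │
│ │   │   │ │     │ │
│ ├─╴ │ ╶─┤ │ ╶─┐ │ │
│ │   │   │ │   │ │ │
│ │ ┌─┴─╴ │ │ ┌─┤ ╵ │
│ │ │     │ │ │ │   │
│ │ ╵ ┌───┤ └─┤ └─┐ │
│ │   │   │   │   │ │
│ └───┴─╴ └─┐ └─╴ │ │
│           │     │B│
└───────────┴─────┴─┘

Counting cells with exactly 2 passages:
Total corridor cells: 72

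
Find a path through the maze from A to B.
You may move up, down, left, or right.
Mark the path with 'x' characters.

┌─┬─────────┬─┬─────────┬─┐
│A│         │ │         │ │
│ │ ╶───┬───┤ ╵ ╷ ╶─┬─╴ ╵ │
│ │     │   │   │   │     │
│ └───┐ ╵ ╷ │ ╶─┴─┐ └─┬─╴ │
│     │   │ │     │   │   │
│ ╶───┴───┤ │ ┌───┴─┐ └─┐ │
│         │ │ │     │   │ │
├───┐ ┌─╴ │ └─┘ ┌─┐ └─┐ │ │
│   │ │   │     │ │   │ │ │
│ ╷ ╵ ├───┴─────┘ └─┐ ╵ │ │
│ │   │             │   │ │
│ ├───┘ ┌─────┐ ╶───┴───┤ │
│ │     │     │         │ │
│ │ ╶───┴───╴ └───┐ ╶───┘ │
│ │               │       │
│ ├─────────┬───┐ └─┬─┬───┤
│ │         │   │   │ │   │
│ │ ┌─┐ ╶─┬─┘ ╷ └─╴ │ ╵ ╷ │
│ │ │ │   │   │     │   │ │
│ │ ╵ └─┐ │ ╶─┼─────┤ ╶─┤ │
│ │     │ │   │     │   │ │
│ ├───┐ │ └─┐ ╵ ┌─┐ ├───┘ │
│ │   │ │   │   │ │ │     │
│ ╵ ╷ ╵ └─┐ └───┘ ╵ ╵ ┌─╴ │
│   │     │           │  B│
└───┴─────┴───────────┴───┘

Finding the shortest path through the maze:
Path length: 46 steps
Directions: down → down → down → right → right → down → down → left → up → left → down → down → down → down → down → down → down → down → right → up → right → down → right → up → up → left → left → up → up → right → right → down → right → down → down → right → down → right → right → right → right → right → up → right → right → down

Solution:

┌─┬─────────┬─┬─────────┬─┐
│A│         │ │         │ │
│ │ ╶───┬───┤ ╵ ╷ ╶─┬─╴ ╵ │
│x│     │   │   │   │     │
│ └───┐ ╵ ╷ │ ╶─┴─┐ └─┬─╴ │
│x    │   │ │     │   │   │
│ ╶───┴───┤ │ ┌───┴─┐ └─┐ │
│x x x    │ │ │     │   │ │
├───┐ ┌─╴ │ └─┘ ┌─┐ └─┐ │ │
│x x│x│   │     │ │   │ │ │
│ ╷ ╵ ├───┴─────┘ └─┐ ╵ │ │
│x│x x│             │   │ │
│ ├───┘ ┌─────┐ ╶───┴───┤ │
│x│     │     │         │ │
│ │ ╶───┴───╴ └───┐ ╶───┘ │
│x│               │       │
│ ├─────────┬───┐ └─┬─┬───┤
│x│x x x    │   │   │ │   │
│ │ ┌─┐ ╶─┬─┘ ╷ └─╴ │ ╵ ╷ │
│x│x│ │x x│   │     │   │ │
│ │ ╵ └─┐ │ ╶─┼─────┤ ╶─┤ │
│x│x x x│x│   │     │   │ │
│ ├───┐ │ └─┐ ╵ ┌─┐ ├───┘ │
│x│x x│x│x x│   │ │ │x x x│
│ ╵ ╷ ╵ └─┐ └───┘ ╵ ╵ ┌─╴ │
│x x│x x  │x x x x x x│  B│
└───┴─────┴───────────┴───┘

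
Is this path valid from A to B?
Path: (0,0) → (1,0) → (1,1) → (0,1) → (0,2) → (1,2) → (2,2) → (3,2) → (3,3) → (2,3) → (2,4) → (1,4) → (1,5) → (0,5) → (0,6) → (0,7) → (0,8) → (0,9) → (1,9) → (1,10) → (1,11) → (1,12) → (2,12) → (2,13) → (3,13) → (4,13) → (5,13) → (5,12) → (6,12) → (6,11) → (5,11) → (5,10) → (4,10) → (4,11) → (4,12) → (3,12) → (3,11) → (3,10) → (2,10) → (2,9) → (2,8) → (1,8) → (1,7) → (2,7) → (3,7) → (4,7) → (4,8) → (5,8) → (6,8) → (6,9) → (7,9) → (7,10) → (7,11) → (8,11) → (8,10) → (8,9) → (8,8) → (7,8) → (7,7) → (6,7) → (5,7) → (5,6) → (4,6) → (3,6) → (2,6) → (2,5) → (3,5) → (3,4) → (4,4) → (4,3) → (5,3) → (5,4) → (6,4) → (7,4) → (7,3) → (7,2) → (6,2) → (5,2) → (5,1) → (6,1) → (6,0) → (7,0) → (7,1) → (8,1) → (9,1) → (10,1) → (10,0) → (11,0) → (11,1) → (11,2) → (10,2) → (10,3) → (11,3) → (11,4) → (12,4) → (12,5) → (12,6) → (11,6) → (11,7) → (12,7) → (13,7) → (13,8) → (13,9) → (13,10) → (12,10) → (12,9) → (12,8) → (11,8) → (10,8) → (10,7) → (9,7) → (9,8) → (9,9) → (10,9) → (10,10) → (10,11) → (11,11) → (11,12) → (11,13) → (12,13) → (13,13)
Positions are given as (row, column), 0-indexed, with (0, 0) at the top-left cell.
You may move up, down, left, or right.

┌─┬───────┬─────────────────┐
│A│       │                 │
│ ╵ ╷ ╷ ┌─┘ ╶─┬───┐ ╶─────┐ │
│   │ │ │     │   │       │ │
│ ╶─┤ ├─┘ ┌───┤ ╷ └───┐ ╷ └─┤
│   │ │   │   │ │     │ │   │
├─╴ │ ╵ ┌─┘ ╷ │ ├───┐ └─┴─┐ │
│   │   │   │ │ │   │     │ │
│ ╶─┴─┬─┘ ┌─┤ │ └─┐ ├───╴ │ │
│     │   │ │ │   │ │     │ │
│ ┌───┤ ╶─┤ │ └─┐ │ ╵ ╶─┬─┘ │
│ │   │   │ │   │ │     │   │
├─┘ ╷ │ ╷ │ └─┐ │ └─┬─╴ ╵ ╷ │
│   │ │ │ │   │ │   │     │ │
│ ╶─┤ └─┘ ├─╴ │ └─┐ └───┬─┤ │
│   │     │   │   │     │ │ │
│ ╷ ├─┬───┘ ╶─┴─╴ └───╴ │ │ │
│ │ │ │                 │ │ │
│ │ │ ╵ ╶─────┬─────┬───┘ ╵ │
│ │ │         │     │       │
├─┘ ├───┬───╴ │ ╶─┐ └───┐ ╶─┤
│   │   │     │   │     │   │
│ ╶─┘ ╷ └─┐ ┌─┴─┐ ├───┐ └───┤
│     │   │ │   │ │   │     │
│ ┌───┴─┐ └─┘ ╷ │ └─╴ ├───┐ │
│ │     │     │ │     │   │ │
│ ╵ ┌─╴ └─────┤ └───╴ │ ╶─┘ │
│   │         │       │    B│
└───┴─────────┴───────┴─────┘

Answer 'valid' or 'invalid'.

Checking path validity:
Result: All consecutive moves are passable.

valid

Correct solution:

┌─┬───────┬─────────────────┐
│A│↱ ↓    │↱ → → → ↓        │
│ ╵ ╷ ╷ ┌─┘ ╶─┬───┐ ╶─────┐ │
│↳ ↑│↓│ │↱ ↑  │↓ ↰│↳ → → ↓│ │
│ ╶─┤ ├─┘ ┌───┤ ╷ └───┐ ╷ └─┤
│   │↓│↱ ↑│↓ ↰│↓│↑ ← ↰│ │↳ ↓│
├─╴ │ ╵ ┌─┘ ╷ │ ├───┐ └─┴─┐ │
│   │↳ ↑│↓ ↲│↑│↓│   │↑ ← ↰│↓│
│ ╶─┴─┬─┘ ┌─┤ │ └─┐ ├───╴ │ │
│     │↓ ↲│ │↑│↳ ↓│ │↱ → ↑│↓│
│ ┌───┤ ╶─┤ │ └─┐ │ ╵ ╶─┬─┘ │
│ │↓ ↰│↳ ↓│ │↑ ↰│↓│  ↑ ↰│↓ ↲│
├─┘ ╷ │ ╷ │ └─┐ │ └─┬─╴ ╵ ╷ │
│↓ ↲│↑│ │↓│   │↑│↳ ↓│  ↑ ↲│ │
│ ╶─┤ └─┘ ├─╴ │ └─┐ └───┬─┤ │
│↳ ↓│↑ ← ↲│   │↑ ↰│↳ → ↓│ │ │
│ ╷ ├─┬───┘ ╶─┴─╴ └───╴ │ │ │
│ │↓│ │          ↑ ← ← ↲│ │ │
│ │ │ ╵ ╶─────┬─────┬───┘ ╵ │
│ │↓│         │↱ → ↓│       │
├─┘ ├───┬───╴ │ ╶─┐ └───┐ ╶─┤
│↓ ↲│↱ ↓│     │↑ ↰│↳ → ↓│   │
│ ╶─┘ ╷ └─┐ ┌─┴─┐ ├───┐ └───┤
│↳ → ↑│↳ ↓│ │↱ ↓│↑│   │↳ → ↓│
│ ┌───┴─┐ └─┘ ╷ │ └─╴ ├───┐ │
│ │     │↳ → ↑│↓│↑ ← ↰│   │↓│
│ ╵ ┌─╴ └─────┤ └───╴ │ ╶─┘ │
│   │         │↳ → → ↑│    B│
└───┴─────────┴───────┴─────┘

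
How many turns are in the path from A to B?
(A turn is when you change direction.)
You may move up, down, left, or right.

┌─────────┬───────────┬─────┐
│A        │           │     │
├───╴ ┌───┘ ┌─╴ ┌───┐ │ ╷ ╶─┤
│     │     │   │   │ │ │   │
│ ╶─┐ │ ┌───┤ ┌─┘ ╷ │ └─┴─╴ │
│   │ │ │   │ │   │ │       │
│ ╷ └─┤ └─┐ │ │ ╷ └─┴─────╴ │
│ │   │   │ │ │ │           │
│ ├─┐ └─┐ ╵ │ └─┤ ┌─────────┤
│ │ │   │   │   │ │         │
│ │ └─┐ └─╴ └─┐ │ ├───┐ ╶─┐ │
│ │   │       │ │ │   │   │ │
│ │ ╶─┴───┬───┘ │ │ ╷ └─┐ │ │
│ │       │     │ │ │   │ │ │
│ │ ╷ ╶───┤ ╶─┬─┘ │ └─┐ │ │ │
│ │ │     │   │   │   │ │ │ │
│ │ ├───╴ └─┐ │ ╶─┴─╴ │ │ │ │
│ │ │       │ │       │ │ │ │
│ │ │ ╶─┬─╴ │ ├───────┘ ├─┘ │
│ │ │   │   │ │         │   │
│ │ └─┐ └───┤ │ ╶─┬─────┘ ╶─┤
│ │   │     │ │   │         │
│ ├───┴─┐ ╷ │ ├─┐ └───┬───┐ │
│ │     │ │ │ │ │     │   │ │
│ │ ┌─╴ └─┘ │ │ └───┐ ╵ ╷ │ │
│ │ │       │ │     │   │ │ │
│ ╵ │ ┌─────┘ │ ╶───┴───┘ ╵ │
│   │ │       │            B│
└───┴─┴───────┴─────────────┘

Directions: right, right, down, left, left, down, right, down, right, down, right, down, right, right, up, left, up, left, up, up, right, right, up, right, right, right, right, right, down, down, right, right, right, down, left, left, left, left, left, down, down, down, down, left, down, right, right, right, up, left, up, up, right, down, right, down, down, down, left, left, left, left, down, right, down, right, right, down, right, up, right, down, down, right
Number of turns: 44

Solution:

┌─────────┬───────────┬─────┐
│A → ↓    │↱ → → → → ↓│     │
├───╴ ┌───┘ ┌─╴ ┌───┐ │ ╷ ╶─┤
│↓ ← ↲│↱ → ↑│   │   │↓│ │   │
│ ╶─┐ │ ┌───┤ ┌─┘ ╷ │ └─┴─╴ │
│↳ ↓│ │↑│   │ │   │ │↳ → → ↓│
│ ╷ └─┤ └─┐ │ │ ╷ └─┴─────╴ │
│ │↳ ↓│↑ ↰│ │ │ │↓ ← ← ← ← ↲│
│ ├─┐ └─┐ ╵ │ └─┤ ┌─────────┤
│ │ │↳ ↓│↑ ↰│   │↓│         │
│ │ └─┐ └─╴ └─┐ │ ├───┐ ╶─┐ │
│ │   │↳ → ↑  │ │↓│↱ ↓│   │ │
│ │ ╶─┴───┬───┘ │ │ ╷ └─┐ │ │
│ │       │     │↓│↑│↳ ↓│ │ │
│ │ ╷ ╶───┤ ╶─┬─┘ │ └─┐ │ │ │
│ │ │     │   │↓ ↲│↑ ↰│↓│ │ │
│ │ ├───╴ └─┐ │ ╶─┴─╴ │ │ │ │
│ │ │       │ │↳ → → ↑│↓│ │ │
│ │ │ ╶─┬─╴ │ ├───────┘ ├─┘ │
│ │ │   │   │ │↓ ← ← ← ↲│   │
│ │ └─┐ └───┤ │ ╶─┬─────┘ ╶─┤
│ │   │     │ │↳ ↓│         │
│ ├───┴─┐ ╷ │ ├─┐ └───┬───┐ │
│ │     │ │ │ │ │↳ → ↓│↱ ↓│ │
│ │ ┌─╴ └─┘ │ │ └───┐ ╵ ╷ │ │
│ │ │       │ │     │↳ ↑│↓│ │
│ ╵ │ ┌─────┘ │ ╶───┴───┘ ╵ │
│   │ │       │          ↳ B│
└───┴─┴───────┴─────────────┘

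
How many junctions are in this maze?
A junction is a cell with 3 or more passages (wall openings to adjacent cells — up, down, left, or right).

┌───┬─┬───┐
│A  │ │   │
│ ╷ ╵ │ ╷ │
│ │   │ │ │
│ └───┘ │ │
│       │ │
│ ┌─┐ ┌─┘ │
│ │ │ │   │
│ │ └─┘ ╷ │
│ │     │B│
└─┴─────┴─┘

Checking each cell for number of passages:

Junctions found (3+ passages):
  (2, 0): 3 passages
  (2, 2): 3 passages
  (3, 4): 3 passages
Total junctions: 3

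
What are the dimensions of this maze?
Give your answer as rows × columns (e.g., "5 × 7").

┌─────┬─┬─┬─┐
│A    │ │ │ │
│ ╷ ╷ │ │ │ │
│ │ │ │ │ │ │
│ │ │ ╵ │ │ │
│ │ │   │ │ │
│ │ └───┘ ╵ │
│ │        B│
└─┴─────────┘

Counting the maze dimensions:
Rows (vertical): 4
Columns (horizontal): 6
Dimensions: 4 × 6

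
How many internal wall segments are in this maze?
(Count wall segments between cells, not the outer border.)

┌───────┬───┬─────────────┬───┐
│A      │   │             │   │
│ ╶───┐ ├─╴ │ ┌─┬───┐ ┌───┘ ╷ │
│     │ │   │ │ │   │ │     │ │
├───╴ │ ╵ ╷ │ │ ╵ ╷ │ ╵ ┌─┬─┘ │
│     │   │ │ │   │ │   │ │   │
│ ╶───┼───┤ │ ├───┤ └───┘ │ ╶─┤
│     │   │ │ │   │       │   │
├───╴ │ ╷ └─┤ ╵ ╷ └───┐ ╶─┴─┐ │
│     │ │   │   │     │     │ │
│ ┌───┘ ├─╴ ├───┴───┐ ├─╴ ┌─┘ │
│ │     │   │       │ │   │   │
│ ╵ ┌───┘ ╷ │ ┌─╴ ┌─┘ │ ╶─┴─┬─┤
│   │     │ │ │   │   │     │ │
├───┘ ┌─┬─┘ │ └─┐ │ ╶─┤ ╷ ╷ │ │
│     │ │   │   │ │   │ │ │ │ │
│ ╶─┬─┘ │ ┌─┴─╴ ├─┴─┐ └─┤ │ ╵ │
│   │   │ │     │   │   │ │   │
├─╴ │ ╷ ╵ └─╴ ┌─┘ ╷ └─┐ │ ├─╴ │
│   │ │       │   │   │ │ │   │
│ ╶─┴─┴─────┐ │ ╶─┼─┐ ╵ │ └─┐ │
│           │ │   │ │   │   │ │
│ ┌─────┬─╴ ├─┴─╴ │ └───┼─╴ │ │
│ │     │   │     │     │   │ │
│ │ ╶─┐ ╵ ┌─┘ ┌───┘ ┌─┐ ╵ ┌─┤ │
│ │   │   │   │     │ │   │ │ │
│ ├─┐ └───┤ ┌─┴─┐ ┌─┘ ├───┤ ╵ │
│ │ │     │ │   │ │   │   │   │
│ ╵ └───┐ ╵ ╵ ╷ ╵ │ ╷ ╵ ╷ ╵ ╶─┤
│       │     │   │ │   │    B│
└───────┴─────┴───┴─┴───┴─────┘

Counting internal wall segments:
Total internal walls: 196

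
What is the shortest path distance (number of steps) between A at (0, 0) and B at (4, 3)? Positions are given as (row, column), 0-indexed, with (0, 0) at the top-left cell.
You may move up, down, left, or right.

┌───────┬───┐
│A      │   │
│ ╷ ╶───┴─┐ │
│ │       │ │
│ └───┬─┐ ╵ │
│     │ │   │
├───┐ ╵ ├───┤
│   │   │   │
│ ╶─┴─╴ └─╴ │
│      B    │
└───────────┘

Finding path from (0, 0) to (4, 3):
Path: (0,0) → (1,0) → (2,0) → (2,1) → (2,2) → (3,2) → (3,3) → (4,3)
Distance: 7 steps

Solution:

┌───────┬───┐
│A      │   │
│ ╷ ╶───┴─┐ │
│↓│       │ │
│ └───┬─┐ ╵ │
│↳ → ↓│ │   │
├───┐ ╵ ├───┤
│   │↳ ↓│   │
│ ╶─┴─╴ └─╴ │
│      B    │
└───────────┘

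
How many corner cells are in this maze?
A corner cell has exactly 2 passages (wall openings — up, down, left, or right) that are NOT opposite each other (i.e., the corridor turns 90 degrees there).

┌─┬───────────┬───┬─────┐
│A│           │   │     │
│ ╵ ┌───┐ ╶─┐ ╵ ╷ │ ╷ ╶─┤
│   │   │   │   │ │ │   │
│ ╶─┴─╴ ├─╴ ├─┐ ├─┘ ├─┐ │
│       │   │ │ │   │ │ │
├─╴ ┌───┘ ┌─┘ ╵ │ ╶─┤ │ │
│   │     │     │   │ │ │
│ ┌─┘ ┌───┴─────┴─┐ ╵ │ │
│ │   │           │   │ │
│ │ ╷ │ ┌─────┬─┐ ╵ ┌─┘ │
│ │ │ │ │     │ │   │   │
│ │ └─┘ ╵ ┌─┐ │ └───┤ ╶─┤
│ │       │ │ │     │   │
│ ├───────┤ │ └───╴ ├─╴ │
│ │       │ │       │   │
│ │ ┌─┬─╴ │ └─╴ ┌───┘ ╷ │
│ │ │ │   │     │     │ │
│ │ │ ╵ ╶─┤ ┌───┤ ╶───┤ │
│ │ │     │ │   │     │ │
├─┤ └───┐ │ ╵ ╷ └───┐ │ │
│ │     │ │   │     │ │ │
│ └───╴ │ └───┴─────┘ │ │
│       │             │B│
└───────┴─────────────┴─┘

Counting corner cells (2 non-opposite passages):
Total corners: 66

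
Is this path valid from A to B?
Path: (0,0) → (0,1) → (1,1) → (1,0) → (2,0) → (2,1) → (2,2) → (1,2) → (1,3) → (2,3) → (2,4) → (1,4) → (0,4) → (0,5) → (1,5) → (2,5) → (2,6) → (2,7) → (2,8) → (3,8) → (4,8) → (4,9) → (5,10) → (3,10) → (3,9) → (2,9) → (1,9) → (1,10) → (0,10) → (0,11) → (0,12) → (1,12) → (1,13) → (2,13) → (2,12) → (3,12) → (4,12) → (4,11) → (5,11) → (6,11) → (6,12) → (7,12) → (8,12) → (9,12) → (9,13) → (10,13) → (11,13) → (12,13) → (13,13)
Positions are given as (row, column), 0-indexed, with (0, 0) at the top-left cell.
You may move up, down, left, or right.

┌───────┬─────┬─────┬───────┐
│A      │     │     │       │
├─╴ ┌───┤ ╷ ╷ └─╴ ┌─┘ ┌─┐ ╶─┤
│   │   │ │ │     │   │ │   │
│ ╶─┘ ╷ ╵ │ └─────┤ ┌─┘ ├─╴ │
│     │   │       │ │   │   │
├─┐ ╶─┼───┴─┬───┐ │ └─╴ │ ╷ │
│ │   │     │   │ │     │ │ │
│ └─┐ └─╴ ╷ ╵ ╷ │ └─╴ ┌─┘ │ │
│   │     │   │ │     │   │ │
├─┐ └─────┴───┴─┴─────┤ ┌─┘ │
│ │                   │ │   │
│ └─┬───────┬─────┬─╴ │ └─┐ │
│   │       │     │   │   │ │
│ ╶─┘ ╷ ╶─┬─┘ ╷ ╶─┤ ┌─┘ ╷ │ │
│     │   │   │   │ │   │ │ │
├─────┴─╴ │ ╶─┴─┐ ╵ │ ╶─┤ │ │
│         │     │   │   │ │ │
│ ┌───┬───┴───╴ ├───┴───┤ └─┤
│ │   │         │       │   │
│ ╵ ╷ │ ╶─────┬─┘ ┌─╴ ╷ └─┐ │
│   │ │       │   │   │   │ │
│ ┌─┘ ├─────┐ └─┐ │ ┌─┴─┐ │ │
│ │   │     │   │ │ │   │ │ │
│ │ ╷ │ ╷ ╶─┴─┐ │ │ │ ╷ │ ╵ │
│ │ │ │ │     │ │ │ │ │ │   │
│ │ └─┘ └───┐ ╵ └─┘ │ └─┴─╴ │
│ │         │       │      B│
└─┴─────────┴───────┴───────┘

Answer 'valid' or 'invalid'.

Checking path validity:
Result: Invalid move at step 22: cannot move from (4, 9) to (5, 10).

invalid

Correct solution:

┌───────┬─────┬─────┬───────┐
│A ↓    │↱ ↓  │     │↱ → ↓  │
├─╴ ┌───┤ ╷ ╷ └─╴ ┌─┘ ┌─┐ ╶─┤
│↓ ↲│↱ ↓│↑│↓│     │↱ ↑│ │↳ ↓│
│ ╶─┘ ╷ ╵ │ └─────┤ ┌─┘ ├─╴ │
│↳ → ↑│↳ ↑│↳ → → ↓│↑│   │↓ ↲│
├─┐ ╶─┼───┴─┬───┐ │ └─╴ │ ╷ │
│ │   │     │   │↓│↑ ↰  │↓│ │
│ └─┐ └─╴ ╷ ╵ ╷ │ └─╴ ┌─┘ │ │
│   │     │   │ │↳ → ↑│↓ ↲│ │
├─┐ └─────┴───┴─┴─────┤ ┌─┘ │
│ │                   │↓│   │
│ └─┬───────┬─────┬─╴ │ └─┐ │
│   │       │     │   │↳ ↓│ │
│ ╶─┘ ╷ ╶─┬─┘ ╷ ╶─┤ ┌─┘ ╷ │ │
│     │   │   │   │ │   │↓│ │
├─────┴─╴ │ ╶─┴─┐ ╵ │ ╶─┤ │ │
│         │     │   │   │↓│ │
│ ┌───┬───┴───╴ ├───┴───┤ └─┤
│ │   │         │       │↳ ↓│
│ ╵ ╷ │ ╶─────┬─┘ ┌─╴ ╷ └─┐ │
│   │ │       │   │   │   │↓│
│ ┌─┘ ├─────┐ └─┐ │ ┌─┴─┐ │ │
│ │   │     │   │ │ │   │ │↓│
│ │ ╷ │ ╷ ╶─┴─┐ │ │ │ ╷ │ ╵ │
│ │ │ │ │     │ │ │ │ │ │  ↓│
│ │ └─┘ └───┐ ╵ └─┘ │ └─┴─╴ │
│ │         │       │      B│
└─┴─────────┴───────┴───────┘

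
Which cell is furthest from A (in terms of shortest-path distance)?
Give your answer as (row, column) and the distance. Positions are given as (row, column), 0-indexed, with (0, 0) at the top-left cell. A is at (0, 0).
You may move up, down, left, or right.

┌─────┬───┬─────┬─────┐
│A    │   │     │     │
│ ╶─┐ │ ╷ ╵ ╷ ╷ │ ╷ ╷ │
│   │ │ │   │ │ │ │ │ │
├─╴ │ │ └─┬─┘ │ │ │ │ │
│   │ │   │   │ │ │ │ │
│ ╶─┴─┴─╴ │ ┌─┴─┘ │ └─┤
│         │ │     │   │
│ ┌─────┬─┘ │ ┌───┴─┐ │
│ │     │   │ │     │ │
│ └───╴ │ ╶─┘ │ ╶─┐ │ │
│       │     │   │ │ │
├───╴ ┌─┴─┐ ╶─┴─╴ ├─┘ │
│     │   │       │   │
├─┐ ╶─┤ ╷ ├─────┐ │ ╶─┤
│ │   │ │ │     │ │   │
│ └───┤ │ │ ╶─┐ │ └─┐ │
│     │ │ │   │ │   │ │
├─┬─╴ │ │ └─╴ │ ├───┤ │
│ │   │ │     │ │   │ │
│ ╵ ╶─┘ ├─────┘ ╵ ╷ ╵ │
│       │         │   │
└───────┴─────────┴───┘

Computing BFS distances from A to all cells:
Furthest cell: (7, 0)
Distance: 79 steps

Path from A to the furthest cell:

┌─────┬───┬─────┬─────┐
│A    │↱ ↓│↱ ↓  │↱ ↓  │
│ ╶─┐ │ ╷ ╵ ╷ ╷ │ ╷ ╷ │
│↳ ↓│ │↑│↳ ↑│↓│ │↑│↓│ │
├─╴ │ │ └─┬─┘ │ │ │ │ │
│↓ ↲│ │↑ ↰│↓ ↲│ │↑│↓│ │
│ ╶─┴─┴─╴ │ ┌─┴─┘ │ └─┤
│↳ → → → ↑│↓│↱ → ↑│↳ ↓│
│ ┌─────┬─┘ │ ┌───┴─┐ │
│ │     │↓ ↲│↑│     │↓│
│ └───╴ │ ╶─┘ │ ╶─┐ │ │
│       │↳ → ↑│   │ │↓│
├───╴ ┌─┴─┐ ╶─┴─╴ ├─┘ │
│     │↓ ↰│       │↓ ↲│
├─┐ ╶─┤ ╷ ├─────┐ │ ╶─┤
│B│   │↓│↑│↓ ← ↰│ │↳ ↓│
│ └───┤ │ │ ╶─┐ │ └─┐ │
│↑ ← ↰│↓│↑│↳ ↓│↑│   │↓│
├─┬─╴ │ │ └─╴ │ ├───┤ │
│ │↱ ↑│↓│↑ ← ↲│↑│↓ ↰│↓│
│ ╵ ╶─┘ ├─────┘ ╵ ╷ ╵ │
│  ↑ ← ↲│      ↑ ↲│↑ ↲│
└───────┴─────────┴───┘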